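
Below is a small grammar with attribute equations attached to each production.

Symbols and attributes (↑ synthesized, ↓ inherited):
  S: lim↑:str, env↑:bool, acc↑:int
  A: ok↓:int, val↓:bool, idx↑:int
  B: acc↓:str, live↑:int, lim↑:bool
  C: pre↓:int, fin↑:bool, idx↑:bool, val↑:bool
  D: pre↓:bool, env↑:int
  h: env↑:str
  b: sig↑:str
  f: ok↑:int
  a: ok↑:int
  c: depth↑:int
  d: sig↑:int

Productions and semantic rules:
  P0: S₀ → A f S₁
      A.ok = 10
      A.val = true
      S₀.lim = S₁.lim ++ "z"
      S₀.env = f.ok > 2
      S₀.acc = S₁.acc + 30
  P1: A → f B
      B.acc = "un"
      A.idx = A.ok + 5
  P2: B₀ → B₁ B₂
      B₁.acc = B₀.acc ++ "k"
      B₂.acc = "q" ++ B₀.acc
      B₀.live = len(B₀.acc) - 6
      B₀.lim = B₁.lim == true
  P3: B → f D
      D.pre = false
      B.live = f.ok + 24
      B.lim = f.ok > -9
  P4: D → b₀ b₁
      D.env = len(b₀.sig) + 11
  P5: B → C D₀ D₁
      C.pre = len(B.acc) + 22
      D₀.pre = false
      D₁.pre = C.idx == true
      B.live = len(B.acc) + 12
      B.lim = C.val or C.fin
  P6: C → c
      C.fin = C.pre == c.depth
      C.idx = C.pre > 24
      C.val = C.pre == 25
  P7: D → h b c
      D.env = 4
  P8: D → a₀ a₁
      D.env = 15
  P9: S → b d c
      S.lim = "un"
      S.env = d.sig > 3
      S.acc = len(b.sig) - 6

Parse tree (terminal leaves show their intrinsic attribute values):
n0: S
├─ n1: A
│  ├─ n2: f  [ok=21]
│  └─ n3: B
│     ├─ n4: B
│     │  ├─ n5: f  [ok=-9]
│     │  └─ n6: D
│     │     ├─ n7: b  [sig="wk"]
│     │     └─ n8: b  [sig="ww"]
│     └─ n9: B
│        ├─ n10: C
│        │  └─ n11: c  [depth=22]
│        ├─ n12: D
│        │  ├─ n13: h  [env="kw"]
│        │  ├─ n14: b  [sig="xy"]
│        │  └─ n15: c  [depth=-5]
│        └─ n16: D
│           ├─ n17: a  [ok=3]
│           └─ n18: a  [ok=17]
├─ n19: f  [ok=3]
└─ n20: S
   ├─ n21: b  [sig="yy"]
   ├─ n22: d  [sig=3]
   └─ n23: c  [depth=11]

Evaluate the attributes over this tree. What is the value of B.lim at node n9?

1. n1.ok = 10  [10]
2. n1.val = true  [true]
3. n2.ok = 21  [terminal]
4. n3.acc = "un"  ["un"]
5. n4.acc = "unk"  [B₀.acc ++ "k"]
6. n5.ok = -9  [terminal]
7. n6.pre = false  [false]
8. n7.sig = "wk"  [terminal]
9. n8.sig = "ww"  [terminal]
10. n6.env = 13  [len(b₀.sig) + 11]
11. n4.live = 15  [f.ok + 24]
12. n4.lim = false  [f.ok > -9]
13. n9.acc = "qun"  ["q" ++ B₀.acc]
14. n10.pre = 25  [len(B.acc) + 22]
15. n11.depth = 22  [terminal]
16. n10.fin = false  [C.pre == c.depth]
17. n10.idx = true  [C.pre > 24]
18. n10.val = true  [C.pre == 25]
19. n12.pre = false  [false]
20. n13.env = "kw"  [terminal]
21. n14.sig = "xy"  [terminal]
22. n15.depth = -5  [terminal]
23. n12.env = 4  [4]
24. n16.pre = true  [C.idx == true]
25. n17.ok = 3  [terminal]
26. n18.ok = 17  [terminal]
27. n16.env = 15  [15]
28. n9.live = 15  [len(B.acc) + 12]
29. n9.lim = true  [C.val or C.fin]
30. n3.live = -4  [len(B₀.acc) - 6]
31. n3.lim = false  [B₁.lim == true]
32. n1.idx = 15  [A.ok + 5]
33. n19.ok = 3  [terminal]
34. n21.sig = "yy"  [terminal]
35. n22.sig = 3  [terminal]
36. n23.depth = 11  [terminal]
37. n20.lim = "un"  ["un"]
38. n20.env = false  [d.sig > 3]
39. n20.acc = -4  [len(b.sig) - 6]
40. n0.lim = "unz"  [S₁.lim ++ "z"]
41. n0.env = true  [f.ok > 2]
42. n0.acc = 26  [S₁.acc + 30]

true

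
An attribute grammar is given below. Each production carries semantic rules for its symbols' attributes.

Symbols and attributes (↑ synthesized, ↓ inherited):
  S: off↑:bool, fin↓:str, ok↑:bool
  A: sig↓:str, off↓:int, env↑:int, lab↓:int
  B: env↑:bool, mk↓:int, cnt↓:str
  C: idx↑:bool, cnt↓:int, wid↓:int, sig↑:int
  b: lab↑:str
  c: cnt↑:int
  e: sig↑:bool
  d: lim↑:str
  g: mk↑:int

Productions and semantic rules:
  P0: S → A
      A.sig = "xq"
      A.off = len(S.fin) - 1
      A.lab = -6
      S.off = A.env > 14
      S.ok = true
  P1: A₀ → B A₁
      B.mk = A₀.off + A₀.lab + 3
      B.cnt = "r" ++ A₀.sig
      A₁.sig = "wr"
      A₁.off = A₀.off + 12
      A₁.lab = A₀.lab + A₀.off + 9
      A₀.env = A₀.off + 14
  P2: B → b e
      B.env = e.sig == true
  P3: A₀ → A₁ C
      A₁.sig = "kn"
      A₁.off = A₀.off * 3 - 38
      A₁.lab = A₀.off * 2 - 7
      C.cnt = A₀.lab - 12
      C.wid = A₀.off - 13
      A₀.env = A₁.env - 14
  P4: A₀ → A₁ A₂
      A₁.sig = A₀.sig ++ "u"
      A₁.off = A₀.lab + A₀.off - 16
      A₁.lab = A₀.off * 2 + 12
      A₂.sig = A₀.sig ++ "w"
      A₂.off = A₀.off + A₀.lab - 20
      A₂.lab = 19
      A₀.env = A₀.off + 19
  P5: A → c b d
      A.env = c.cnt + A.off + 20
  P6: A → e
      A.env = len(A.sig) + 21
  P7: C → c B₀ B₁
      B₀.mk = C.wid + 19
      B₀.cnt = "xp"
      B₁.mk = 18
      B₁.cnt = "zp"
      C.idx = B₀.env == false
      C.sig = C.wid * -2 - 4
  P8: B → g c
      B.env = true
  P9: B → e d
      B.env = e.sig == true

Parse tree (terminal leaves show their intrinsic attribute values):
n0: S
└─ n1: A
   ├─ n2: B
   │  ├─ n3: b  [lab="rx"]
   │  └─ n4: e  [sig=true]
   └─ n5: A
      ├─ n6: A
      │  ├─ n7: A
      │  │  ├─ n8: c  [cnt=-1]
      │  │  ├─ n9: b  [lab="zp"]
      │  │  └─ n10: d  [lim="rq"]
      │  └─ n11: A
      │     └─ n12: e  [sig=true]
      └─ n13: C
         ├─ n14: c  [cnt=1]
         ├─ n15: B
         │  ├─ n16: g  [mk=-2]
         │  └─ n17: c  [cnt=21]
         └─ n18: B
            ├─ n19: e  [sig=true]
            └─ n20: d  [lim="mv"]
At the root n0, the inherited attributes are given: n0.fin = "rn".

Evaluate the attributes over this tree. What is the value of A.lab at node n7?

1. n0.fin = "rn"  [given at root]
2. n1.sig = "xq"  ["xq"]
3. n1.off = 1  [len(S.fin) - 1]
4. n1.lab = -6  [-6]
5. n2.mk = -2  [A₀.off + A₀.lab + 3]
6. n2.cnt = "rxq"  ["r" ++ A₀.sig]
7. n3.lab = "rx"  [terminal]
8. n4.sig = true  [terminal]
9. n2.env = true  [e.sig == true]
10. n5.sig = "wr"  ["wr"]
11. n5.off = 13  [A₀.off + 12]
12. n5.lab = 4  [A₀.lab + A₀.off + 9]
13. n6.sig = "kn"  ["kn"]
14. n6.off = 1  [A₀.off * 3 - 38]
15. n6.lab = 19  [A₀.off * 2 - 7]
16. n7.sig = "knu"  [A₀.sig ++ "u"]
17. n7.off = 4  [A₀.lab + A₀.off - 16]
18. n7.lab = 14  [A₀.off * 2 + 12]
19. n8.cnt = -1  [terminal]
20. n9.lab = "zp"  [terminal]
21. n10.lim = "rq"  [terminal]
22. n7.env = 23  [c.cnt + A.off + 20]
23. n11.sig = "knw"  [A₀.sig ++ "w"]
24. n11.off = 0  [A₀.off + A₀.lab - 20]
25. n11.lab = 19  [19]
26. n12.sig = true  [terminal]
27. n11.env = 24  [len(A.sig) + 21]
28. n6.env = 20  [A₀.off + 19]
29. n13.cnt = -8  [A₀.lab - 12]
30. n13.wid = 0  [A₀.off - 13]
31. n14.cnt = 1  [terminal]
32. n15.mk = 19  [C.wid + 19]
33. n15.cnt = "xp"  ["xp"]
34. n16.mk = -2  [terminal]
35. n17.cnt = 21  [terminal]
36. n15.env = true  [true]
37. n18.mk = 18  [18]
38. n18.cnt = "zp"  ["zp"]
39. n19.sig = true  [terminal]
40. n20.lim = "mv"  [terminal]
41. n18.env = true  [e.sig == true]
42. n13.idx = false  [B₀.env == false]
43. n13.sig = -4  [C.wid * -2 - 4]
44. n5.env = 6  [A₁.env - 14]
45. n1.env = 15  [A₀.off + 14]
46. n0.off = true  [A.env > 14]
47. n0.ok = true  [true]

14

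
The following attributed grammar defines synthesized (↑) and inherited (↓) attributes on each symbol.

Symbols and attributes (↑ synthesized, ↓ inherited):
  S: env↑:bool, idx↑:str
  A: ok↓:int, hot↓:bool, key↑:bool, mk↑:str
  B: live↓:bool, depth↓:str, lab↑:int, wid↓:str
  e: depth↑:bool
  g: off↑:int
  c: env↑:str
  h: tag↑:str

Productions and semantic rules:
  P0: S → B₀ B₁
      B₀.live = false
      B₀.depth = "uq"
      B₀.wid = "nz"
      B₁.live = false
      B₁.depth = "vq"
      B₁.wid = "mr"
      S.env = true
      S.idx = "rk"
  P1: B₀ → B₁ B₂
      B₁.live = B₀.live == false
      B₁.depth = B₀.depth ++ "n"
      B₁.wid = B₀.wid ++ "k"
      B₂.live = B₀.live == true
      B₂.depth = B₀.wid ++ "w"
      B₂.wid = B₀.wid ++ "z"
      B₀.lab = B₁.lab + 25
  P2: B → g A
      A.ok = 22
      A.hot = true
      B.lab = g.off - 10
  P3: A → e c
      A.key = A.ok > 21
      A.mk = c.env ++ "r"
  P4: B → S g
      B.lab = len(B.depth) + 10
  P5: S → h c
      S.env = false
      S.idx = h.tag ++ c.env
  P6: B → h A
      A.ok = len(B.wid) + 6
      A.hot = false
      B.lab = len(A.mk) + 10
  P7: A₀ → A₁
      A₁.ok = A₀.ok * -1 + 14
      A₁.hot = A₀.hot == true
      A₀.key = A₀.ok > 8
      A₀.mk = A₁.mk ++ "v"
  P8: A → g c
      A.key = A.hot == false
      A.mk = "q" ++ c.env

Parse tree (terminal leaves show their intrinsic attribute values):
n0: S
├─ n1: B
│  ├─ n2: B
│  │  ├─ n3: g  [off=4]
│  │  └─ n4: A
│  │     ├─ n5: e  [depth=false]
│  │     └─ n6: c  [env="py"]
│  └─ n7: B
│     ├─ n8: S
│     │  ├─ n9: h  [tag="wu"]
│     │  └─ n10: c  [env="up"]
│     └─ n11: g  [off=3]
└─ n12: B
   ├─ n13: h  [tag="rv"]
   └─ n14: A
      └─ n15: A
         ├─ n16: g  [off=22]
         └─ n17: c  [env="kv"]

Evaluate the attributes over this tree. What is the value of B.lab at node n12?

1. n1.live = false  [false]
2. n1.depth = "uq"  ["uq"]
3. n1.wid = "nz"  ["nz"]
4. n2.live = true  [B₀.live == false]
5. n2.depth = "uqn"  [B₀.depth ++ "n"]
6. n2.wid = "nzk"  [B₀.wid ++ "k"]
7. n3.off = 4  [terminal]
8. n4.ok = 22  [22]
9. n4.hot = true  [true]
10. n5.depth = false  [terminal]
11. n6.env = "py"  [terminal]
12. n4.key = true  [A.ok > 21]
13. n4.mk = "pyr"  [c.env ++ "r"]
14. n2.lab = -6  [g.off - 10]
15. n7.live = false  [B₀.live == true]
16. n7.depth = "nzw"  [B₀.wid ++ "w"]
17. n7.wid = "nzz"  [B₀.wid ++ "z"]
18. n9.tag = "wu"  [terminal]
19. n10.env = "up"  [terminal]
20. n8.env = false  [false]
21. n8.idx = "wuup"  [h.tag ++ c.env]
22. n11.off = 3  [terminal]
23. n7.lab = 13  [len(B.depth) + 10]
24. n1.lab = 19  [B₁.lab + 25]
25. n12.live = false  [false]
26. n12.depth = "vq"  ["vq"]
27. n12.wid = "mr"  ["mr"]
28. n13.tag = "rv"  [terminal]
29. n14.ok = 8  [len(B.wid) + 6]
30. n14.hot = false  [false]
31. n15.ok = 6  [A₀.ok * -1 + 14]
32. n15.hot = false  [A₀.hot == true]
33. n16.off = 22  [terminal]
34. n17.env = "kv"  [terminal]
35. n15.key = true  [A.hot == false]
36. n15.mk = "qkv"  ["q" ++ c.env]
37. n14.key = false  [A₀.ok > 8]
38. n14.mk = "qkvv"  [A₁.mk ++ "v"]
39. n12.lab = 14  [len(A.mk) + 10]
40. n0.env = true  [true]
41. n0.idx = "rk"  ["rk"]

14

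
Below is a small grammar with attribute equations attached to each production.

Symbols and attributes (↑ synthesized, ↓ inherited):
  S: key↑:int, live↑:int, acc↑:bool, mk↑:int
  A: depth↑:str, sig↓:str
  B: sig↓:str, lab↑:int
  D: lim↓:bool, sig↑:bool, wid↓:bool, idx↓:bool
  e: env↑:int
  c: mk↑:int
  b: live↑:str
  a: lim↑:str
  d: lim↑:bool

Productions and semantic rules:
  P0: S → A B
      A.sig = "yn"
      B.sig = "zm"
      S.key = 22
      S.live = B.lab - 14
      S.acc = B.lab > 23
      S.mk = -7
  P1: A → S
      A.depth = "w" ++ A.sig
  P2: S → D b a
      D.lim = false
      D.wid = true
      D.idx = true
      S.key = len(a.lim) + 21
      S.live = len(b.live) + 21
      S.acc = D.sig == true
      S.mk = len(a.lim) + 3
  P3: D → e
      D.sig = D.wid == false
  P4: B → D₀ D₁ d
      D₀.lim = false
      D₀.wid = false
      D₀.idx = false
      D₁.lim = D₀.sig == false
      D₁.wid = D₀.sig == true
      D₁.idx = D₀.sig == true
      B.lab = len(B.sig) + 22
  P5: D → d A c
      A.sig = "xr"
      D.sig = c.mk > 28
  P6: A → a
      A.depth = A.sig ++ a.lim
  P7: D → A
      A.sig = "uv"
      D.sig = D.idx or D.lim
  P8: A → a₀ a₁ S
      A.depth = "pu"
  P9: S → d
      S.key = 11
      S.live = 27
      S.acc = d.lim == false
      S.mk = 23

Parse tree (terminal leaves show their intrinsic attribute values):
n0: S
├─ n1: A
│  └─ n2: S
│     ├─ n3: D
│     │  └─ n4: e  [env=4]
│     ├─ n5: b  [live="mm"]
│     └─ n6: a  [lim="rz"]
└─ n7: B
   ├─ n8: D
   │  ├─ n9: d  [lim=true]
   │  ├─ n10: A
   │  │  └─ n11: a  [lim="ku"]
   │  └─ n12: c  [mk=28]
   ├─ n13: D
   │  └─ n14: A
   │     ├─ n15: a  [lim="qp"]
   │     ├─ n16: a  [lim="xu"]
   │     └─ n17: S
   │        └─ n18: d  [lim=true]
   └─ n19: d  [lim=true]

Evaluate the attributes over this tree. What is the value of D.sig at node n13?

1. n1.sig = "yn"  ["yn"]
2. n3.lim = false  [false]
3. n3.wid = true  [true]
4. n3.idx = true  [true]
5. n4.env = 4  [terminal]
6. n3.sig = false  [D.wid == false]
7. n5.live = "mm"  [terminal]
8. n6.lim = "rz"  [terminal]
9. n2.key = 23  [len(a.lim) + 21]
10. n2.live = 23  [len(b.live) + 21]
11. n2.acc = false  [D.sig == true]
12. n2.mk = 5  [len(a.lim) + 3]
13. n1.depth = "wyn"  ["w" ++ A.sig]
14. n7.sig = "zm"  ["zm"]
15. n8.lim = false  [false]
16. n8.wid = false  [false]
17. n8.idx = false  [false]
18. n9.lim = true  [terminal]
19. n10.sig = "xr"  ["xr"]
20. n11.lim = "ku"  [terminal]
21. n10.depth = "xrku"  [A.sig ++ a.lim]
22. n12.mk = 28  [terminal]
23. n8.sig = false  [c.mk > 28]
24. n13.lim = true  [D₀.sig == false]
25. n13.wid = false  [D₀.sig == true]
26. n13.idx = false  [D₀.sig == true]
27. n14.sig = "uv"  ["uv"]
28. n15.lim = "qp"  [terminal]
29. n16.lim = "xu"  [terminal]
30. n18.lim = true  [terminal]
31. n17.key = 11  [11]
32. n17.live = 27  [27]
33. n17.acc = false  [d.lim == false]
34. n17.mk = 23  [23]
35. n14.depth = "pu"  ["pu"]
36. n13.sig = true  [D.idx or D.lim]
37. n19.lim = true  [terminal]
38. n7.lab = 24  [len(B.sig) + 22]
39. n0.key = 22  [22]
40. n0.live = 10  [B.lab - 14]
41. n0.acc = true  [B.lab > 23]
42. n0.mk = -7  [-7]

true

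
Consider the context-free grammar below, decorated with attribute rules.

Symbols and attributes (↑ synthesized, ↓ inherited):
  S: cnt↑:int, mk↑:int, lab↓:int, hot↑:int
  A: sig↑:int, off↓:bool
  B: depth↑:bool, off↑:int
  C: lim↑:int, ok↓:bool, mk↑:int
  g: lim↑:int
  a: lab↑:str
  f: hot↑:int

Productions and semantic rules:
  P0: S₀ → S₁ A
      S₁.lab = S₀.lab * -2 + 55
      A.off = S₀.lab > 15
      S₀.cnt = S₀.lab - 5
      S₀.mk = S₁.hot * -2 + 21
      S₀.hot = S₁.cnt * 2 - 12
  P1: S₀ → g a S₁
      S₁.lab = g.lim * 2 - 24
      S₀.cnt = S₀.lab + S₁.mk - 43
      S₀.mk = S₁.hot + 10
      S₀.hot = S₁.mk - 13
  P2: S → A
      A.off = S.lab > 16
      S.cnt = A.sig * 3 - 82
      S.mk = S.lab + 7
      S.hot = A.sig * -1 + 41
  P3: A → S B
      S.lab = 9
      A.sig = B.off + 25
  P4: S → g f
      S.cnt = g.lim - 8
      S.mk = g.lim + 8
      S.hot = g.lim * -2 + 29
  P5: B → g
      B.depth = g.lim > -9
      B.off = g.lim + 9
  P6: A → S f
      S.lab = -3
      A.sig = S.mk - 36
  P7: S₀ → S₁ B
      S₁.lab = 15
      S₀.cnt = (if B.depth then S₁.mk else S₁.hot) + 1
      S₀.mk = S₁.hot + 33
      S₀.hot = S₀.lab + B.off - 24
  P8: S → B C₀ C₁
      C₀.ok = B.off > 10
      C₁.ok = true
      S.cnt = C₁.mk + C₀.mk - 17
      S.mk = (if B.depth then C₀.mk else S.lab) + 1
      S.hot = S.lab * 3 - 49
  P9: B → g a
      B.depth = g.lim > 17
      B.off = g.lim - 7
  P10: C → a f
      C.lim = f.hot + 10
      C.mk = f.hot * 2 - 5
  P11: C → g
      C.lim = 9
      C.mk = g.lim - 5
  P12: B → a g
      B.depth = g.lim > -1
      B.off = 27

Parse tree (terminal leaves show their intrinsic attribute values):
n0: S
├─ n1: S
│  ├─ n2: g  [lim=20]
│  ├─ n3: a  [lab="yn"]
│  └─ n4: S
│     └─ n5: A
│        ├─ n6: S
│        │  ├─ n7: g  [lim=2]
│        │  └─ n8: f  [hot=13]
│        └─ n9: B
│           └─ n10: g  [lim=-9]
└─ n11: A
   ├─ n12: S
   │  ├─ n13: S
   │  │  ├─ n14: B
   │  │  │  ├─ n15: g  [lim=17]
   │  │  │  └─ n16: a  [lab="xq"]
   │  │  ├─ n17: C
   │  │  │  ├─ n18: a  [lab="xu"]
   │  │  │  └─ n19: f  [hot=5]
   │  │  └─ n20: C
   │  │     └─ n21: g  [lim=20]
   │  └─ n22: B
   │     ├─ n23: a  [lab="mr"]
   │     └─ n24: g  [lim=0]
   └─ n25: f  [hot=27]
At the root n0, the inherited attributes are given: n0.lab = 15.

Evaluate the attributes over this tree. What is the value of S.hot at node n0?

-2

1. n0.lab = 15  [given at root]
2. n1.lab = 25  [S₀.lab * -2 + 55]
3. n2.lim = 20  [terminal]
4. n3.lab = "yn"  [terminal]
5. n4.lab = 16  [g.lim * 2 - 24]
6. n5.off = false  [S.lab > 16]
7. n6.lab = 9  [9]
8. n7.lim = 2  [terminal]
9. n8.hot = 13  [terminal]
10. n6.cnt = -6  [g.lim - 8]
11. n6.mk = 10  [g.lim + 8]
12. n6.hot = 25  [g.lim * -2 + 29]
13. n10.lim = -9  [terminal]
14. n9.depth = false  [g.lim > -9]
15. n9.off = 0  [g.lim + 9]
16. n5.sig = 25  [B.off + 25]
17. n4.cnt = -7  [A.sig * 3 - 82]
18. n4.mk = 23  [S.lab + 7]
19. n4.hot = 16  [A.sig * -1 + 41]
20. n1.cnt = 5  [S₀.lab + S₁.mk - 43]
21. n1.mk = 26  [S₁.hot + 10]
22. n1.hot = 10  [S₁.mk - 13]
23. n11.off = false  [S₀.lab > 15]
24. n12.lab = -3  [-3]
25. n13.lab = 15  [15]
26. n15.lim = 17  [terminal]
27. n16.lab = "xq"  [terminal]
28. n14.depth = false  [g.lim > 17]
29. n14.off = 10  [g.lim - 7]
30. n17.ok = false  [B.off > 10]
31. n18.lab = "xu"  [terminal]
32. n19.hot = 5  [terminal]
33. n17.lim = 15  [f.hot + 10]
34. n17.mk = 5  [f.hot * 2 - 5]
35. n20.ok = true  [true]
36. n21.lim = 20  [terminal]
37. n20.lim = 9  [9]
38. n20.mk = 15  [g.lim - 5]
39. n13.cnt = 3  [C₁.mk + C₀.mk - 17]
40. n13.mk = 16  [(if B.depth then C₀.mk else S.lab) + 1]
41. n13.hot = -4  [S.lab * 3 - 49]
42. n23.lab = "mr"  [terminal]
43. n24.lim = 0  [terminal]
44. n22.depth = true  [g.lim > -1]
45. n22.off = 27  [27]
46. n12.cnt = 17  [(if B.depth then S₁.mk else S₁.hot) + 1]
47. n12.mk = 29  [S₁.hot + 33]
48. n12.hot = 0  [S₀.lab + B.off - 24]
49. n25.hot = 27  [terminal]
50. n11.sig = -7  [S.mk - 36]
51. n0.cnt = 10  [S₀.lab - 5]
52. n0.mk = 1  [S₁.hot * -2 + 21]
53. n0.hot = -2  [S₁.cnt * 2 - 12]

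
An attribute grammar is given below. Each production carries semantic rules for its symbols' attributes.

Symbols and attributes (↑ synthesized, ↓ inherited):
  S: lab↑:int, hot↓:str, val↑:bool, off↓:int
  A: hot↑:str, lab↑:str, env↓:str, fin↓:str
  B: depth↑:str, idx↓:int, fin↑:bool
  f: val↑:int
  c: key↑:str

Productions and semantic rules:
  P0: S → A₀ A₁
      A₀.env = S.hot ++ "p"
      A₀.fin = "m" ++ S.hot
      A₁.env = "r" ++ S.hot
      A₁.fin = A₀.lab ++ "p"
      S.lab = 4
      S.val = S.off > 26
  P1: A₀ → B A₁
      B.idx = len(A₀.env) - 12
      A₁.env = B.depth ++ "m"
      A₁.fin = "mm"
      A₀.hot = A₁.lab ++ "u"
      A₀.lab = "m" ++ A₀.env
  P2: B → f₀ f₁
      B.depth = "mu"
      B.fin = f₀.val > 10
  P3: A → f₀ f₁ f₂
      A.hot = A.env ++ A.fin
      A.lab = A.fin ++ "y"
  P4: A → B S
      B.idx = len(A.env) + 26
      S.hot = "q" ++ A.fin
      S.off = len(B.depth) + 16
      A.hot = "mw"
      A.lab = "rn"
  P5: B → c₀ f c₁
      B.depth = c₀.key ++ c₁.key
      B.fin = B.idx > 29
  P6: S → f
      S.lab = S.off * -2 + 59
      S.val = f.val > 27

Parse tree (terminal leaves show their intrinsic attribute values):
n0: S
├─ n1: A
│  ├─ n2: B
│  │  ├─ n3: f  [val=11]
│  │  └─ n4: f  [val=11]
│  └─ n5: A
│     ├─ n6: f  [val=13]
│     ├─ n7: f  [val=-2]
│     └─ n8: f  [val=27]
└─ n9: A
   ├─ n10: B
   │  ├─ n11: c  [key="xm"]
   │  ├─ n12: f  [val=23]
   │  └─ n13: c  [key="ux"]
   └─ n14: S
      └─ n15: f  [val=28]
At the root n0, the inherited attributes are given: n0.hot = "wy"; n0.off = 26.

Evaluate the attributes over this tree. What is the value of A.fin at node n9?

1. n0.hot = "wy"  [given at root]
2. n0.off = 26  [given at root]
3. n1.env = "wyp"  [S.hot ++ "p"]
4. n1.fin = "mwy"  ["m" ++ S.hot]
5. n2.idx = -9  [len(A₀.env) - 12]
6. n3.val = 11  [terminal]
7. n4.val = 11  [terminal]
8. n2.depth = "mu"  ["mu"]
9. n2.fin = true  [f₀.val > 10]
10. n5.env = "mum"  [B.depth ++ "m"]
11. n5.fin = "mm"  ["mm"]
12. n6.val = 13  [terminal]
13. n7.val = -2  [terminal]
14. n8.val = 27  [terminal]
15. n5.hot = "mummm"  [A.env ++ A.fin]
16. n5.lab = "mmy"  [A.fin ++ "y"]
17. n1.hot = "mmyu"  [A₁.lab ++ "u"]
18. n1.lab = "mwyp"  ["m" ++ A₀.env]
19. n9.env = "rwy"  ["r" ++ S.hot]
20. n9.fin = "mwypp"  [A₀.lab ++ "p"]
21. n10.idx = 29  [len(A.env) + 26]
22. n11.key = "xm"  [terminal]
23. n12.val = 23  [terminal]
24. n13.key = "ux"  [terminal]
25. n10.depth = "xmux"  [c₀.key ++ c₁.key]
26. n10.fin = false  [B.idx > 29]
27. n14.hot = "qmwypp"  ["q" ++ A.fin]
28. n14.off = 20  [len(B.depth) + 16]
29. n15.val = 28  [terminal]
30. n14.lab = 19  [S.off * -2 + 59]
31. n14.val = true  [f.val > 27]
32. n9.hot = "mw"  ["mw"]
33. n9.lab = "rn"  ["rn"]
34. n0.lab = 4  [4]
35. n0.val = false  [S.off > 26]

"mwypp"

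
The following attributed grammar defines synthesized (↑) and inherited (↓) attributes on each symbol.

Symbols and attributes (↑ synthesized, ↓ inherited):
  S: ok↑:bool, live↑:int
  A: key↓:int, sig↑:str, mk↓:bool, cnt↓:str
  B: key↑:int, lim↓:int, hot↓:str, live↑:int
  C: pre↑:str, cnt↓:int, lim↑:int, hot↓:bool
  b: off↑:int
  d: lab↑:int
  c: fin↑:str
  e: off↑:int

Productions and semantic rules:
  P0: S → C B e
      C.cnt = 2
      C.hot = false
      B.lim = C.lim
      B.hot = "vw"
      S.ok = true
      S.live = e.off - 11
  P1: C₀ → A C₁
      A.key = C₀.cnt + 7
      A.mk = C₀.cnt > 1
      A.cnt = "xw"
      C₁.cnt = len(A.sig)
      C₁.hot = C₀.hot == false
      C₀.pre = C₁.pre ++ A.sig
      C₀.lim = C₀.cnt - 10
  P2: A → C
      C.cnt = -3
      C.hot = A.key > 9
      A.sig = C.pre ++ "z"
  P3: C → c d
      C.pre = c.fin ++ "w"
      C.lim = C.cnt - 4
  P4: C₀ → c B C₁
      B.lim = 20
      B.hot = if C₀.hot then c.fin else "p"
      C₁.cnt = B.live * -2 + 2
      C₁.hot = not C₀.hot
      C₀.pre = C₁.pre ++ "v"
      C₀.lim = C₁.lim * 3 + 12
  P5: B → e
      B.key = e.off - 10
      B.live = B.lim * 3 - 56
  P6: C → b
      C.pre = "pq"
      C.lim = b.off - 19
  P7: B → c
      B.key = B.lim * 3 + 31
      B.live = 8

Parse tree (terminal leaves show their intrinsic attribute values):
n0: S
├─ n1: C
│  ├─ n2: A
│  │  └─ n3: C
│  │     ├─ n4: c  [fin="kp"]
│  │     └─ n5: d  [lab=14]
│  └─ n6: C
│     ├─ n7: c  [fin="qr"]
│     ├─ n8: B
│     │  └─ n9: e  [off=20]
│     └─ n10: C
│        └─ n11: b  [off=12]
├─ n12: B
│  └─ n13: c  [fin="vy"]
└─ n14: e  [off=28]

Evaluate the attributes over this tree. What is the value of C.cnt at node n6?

4

1. n1.cnt = 2  [2]
2. n1.hot = false  [false]
3. n2.key = 9  [C₀.cnt + 7]
4. n2.mk = true  [C₀.cnt > 1]
5. n2.cnt = "xw"  ["xw"]
6. n3.cnt = -3  [-3]
7. n3.hot = false  [A.key > 9]
8. n4.fin = "kp"  [terminal]
9. n5.lab = 14  [terminal]
10. n3.pre = "kpw"  [c.fin ++ "w"]
11. n3.lim = -7  [C.cnt - 4]
12. n2.sig = "kpwz"  [C.pre ++ "z"]
13. n6.cnt = 4  [len(A.sig)]
14. n6.hot = true  [C₀.hot == false]
15. n7.fin = "qr"  [terminal]
16. n8.lim = 20  [20]
17. n8.hot = "qr"  [if C₀.hot then c.fin else "p"]
18. n9.off = 20  [terminal]
19. n8.key = 10  [e.off - 10]
20. n8.live = 4  [B.lim * 3 - 56]
21. n10.cnt = -6  [B.live * -2 + 2]
22. n10.hot = false  [not C₀.hot]
23. n11.off = 12  [terminal]
24. n10.pre = "pq"  ["pq"]
25. n10.lim = -7  [b.off - 19]
26. n6.pre = "pqv"  [C₁.pre ++ "v"]
27. n6.lim = -9  [C₁.lim * 3 + 12]
28. n1.pre = "pqvkpwz"  [C₁.pre ++ A.sig]
29. n1.lim = -8  [C₀.cnt - 10]
30. n12.lim = -8  [C.lim]
31. n12.hot = "vw"  ["vw"]
32. n13.fin = "vy"  [terminal]
33. n12.key = 7  [B.lim * 3 + 31]
34. n12.live = 8  [8]
35. n14.off = 28  [terminal]
36. n0.ok = true  [true]
37. n0.live = 17  [e.off - 11]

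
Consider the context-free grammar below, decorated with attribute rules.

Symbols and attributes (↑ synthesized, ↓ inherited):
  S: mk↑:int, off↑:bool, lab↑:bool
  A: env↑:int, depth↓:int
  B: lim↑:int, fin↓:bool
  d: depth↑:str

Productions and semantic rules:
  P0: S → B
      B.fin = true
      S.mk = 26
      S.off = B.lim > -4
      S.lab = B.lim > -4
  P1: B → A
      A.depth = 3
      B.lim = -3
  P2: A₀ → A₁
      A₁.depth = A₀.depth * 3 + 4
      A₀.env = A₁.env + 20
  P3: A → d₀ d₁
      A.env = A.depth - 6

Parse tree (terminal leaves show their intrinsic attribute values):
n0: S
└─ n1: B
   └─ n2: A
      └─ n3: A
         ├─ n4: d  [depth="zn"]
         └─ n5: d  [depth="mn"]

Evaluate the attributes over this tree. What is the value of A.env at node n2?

27

1. n1.fin = true  [true]
2. n2.depth = 3  [3]
3. n3.depth = 13  [A₀.depth * 3 + 4]
4. n4.depth = "zn"  [terminal]
5. n5.depth = "mn"  [terminal]
6. n3.env = 7  [A.depth - 6]
7. n2.env = 27  [A₁.env + 20]
8. n1.lim = -3  [-3]
9. n0.mk = 26  [26]
10. n0.off = true  [B.lim > -4]
11. n0.lab = true  [B.lim > -4]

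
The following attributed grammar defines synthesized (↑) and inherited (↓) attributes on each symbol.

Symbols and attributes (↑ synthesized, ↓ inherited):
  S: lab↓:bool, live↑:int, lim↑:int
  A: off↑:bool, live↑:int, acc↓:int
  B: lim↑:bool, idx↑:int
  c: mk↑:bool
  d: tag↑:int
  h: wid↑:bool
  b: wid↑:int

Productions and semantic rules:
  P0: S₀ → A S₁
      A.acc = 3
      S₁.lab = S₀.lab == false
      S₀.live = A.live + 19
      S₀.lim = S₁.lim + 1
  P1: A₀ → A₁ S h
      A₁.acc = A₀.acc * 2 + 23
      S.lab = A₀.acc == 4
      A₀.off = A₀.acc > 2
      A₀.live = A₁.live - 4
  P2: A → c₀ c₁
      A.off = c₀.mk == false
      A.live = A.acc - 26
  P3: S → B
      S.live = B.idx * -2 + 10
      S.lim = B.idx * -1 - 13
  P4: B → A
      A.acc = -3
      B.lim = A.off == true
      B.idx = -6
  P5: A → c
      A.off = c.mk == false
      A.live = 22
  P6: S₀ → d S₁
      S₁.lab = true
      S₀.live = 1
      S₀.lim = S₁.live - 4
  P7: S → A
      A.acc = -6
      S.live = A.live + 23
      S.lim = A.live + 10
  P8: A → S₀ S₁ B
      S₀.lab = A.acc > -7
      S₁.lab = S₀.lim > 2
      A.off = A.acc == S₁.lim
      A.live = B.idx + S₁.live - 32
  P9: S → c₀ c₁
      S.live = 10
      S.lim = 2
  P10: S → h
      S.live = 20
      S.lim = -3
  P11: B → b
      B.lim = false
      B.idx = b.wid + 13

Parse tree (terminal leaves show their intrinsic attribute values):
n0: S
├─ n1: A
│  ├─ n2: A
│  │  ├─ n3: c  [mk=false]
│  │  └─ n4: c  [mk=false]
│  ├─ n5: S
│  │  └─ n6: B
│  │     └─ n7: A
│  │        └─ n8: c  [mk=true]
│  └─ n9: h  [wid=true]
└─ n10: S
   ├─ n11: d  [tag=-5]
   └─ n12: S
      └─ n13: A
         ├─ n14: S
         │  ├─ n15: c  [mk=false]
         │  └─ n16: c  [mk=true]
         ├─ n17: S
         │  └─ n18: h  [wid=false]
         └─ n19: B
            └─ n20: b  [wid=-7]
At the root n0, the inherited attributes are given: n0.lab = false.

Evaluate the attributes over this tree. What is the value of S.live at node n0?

1. n0.lab = false  [given at root]
2. n1.acc = 3  [3]
3. n2.acc = 29  [A₀.acc * 2 + 23]
4. n3.mk = false  [terminal]
5. n4.mk = false  [terminal]
6. n2.off = true  [c₀.mk == false]
7. n2.live = 3  [A.acc - 26]
8. n5.lab = false  [A₀.acc == 4]
9. n7.acc = -3  [-3]
10. n8.mk = true  [terminal]
11. n7.off = false  [c.mk == false]
12. n7.live = 22  [22]
13. n6.lim = false  [A.off == true]
14. n6.idx = -6  [-6]
15. n5.live = 22  [B.idx * -2 + 10]
16. n5.lim = -7  [B.idx * -1 - 13]
17. n9.wid = true  [terminal]
18. n1.off = true  [A₀.acc > 2]
19. n1.live = -1  [A₁.live - 4]
20. n10.lab = true  [S₀.lab == false]
21. n11.tag = -5  [terminal]
22. n12.lab = true  [true]
23. n13.acc = -6  [-6]
24. n14.lab = true  [A.acc > -7]
25. n15.mk = false  [terminal]
26. n16.mk = true  [terminal]
27. n14.live = 10  [10]
28. n14.lim = 2  [2]
29. n17.lab = false  [S₀.lim > 2]
30. n18.wid = false  [terminal]
31. n17.live = 20  [20]
32. n17.lim = -3  [-3]
33. n20.wid = -7  [terminal]
34. n19.lim = false  [false]
35. n19.idx = 6  [b.wid + 13]
36. n13.off = false  [A.acc == S₁.lim]
37. n13.live = -6  [B.idx + S₁.live - 32]
38. n12.live = 17  [A.live + 23]
39. n12.lim = 4  [A.live + 10]
40. n10.live = 1  [1]
41. n10.lim = 13  [S₁.live - 4]
42. n0.live = 18  [A.live + 19]
43. n0.lim = 14  [S₁.lim + 1]

18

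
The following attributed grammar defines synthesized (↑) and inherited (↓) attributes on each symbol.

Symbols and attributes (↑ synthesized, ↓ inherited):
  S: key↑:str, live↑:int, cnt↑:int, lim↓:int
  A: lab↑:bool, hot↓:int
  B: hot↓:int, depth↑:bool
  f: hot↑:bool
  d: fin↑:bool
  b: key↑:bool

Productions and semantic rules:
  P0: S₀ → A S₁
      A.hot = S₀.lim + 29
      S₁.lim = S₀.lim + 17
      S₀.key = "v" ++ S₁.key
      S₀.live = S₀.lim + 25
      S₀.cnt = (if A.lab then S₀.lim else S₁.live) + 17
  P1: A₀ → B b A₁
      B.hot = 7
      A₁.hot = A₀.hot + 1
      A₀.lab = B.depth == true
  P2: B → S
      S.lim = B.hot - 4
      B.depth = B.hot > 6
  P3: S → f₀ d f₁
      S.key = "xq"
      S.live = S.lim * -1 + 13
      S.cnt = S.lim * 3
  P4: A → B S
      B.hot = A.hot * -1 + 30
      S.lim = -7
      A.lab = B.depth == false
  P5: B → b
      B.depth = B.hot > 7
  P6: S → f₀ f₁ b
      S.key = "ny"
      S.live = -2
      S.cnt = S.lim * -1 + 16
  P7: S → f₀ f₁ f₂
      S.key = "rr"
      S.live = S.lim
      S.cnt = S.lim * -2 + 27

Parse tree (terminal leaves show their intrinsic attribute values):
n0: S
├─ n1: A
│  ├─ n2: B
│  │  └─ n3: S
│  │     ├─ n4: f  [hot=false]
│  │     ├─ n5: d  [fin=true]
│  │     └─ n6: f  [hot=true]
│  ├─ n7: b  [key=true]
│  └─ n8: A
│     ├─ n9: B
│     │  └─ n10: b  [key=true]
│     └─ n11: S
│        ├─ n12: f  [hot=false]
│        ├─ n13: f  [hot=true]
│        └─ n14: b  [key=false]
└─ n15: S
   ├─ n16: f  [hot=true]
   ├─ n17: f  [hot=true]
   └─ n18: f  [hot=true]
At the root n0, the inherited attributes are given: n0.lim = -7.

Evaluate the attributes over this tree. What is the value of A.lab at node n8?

1. n0.lim = -7  [given at root]
2. n1.hot = 22  [S₀.lim + 29]
3. n2.hot = 7  [7]
4. n3.lim = 3  [B.hot - 4]
5. n4.hot = false  [terminal]
6. n5.fin = true  [terminal]
7. n6.hot = true  [terminal]
8. n3.key = "xq"  ["xq"]
9. n3.live = 10  [S.lim * -1 + 13]
10. n3.cnt = 9  [S.lim * 3]
11. n2.depth = true  [B.hot > 6]
12. n7.key = true  [terminal]
13. n8.hot = 23  [A₀.hot + 1]
14. n9.hot = 7  [A.hot * -1 + 30]
15. n10.key = true  [terminal]
16. n9.depth = false  [B.hot > 7]
17. n11.lim = -7  [-7]
18. n12.hot = false  [terminal]
19. n13.hot = true  [terminal]
20. n14.key = false  [terminal]
21. n11.key = "ny"  ["ny"]
22. n11.live = -2  [-2]
23. n11.cnt = 23  [S.lim * -1 + 16]
24. n8.lab = true  [B.depth == false]
25. n1.lab = true  [B.depth == true]
26. n15.lim = 10  [S₀.lim + 17]
27. n16.hot = true  [terminal]
28. n17.hot = true  [terminal]
29. n18.hot = true  [terminal]
30. n15.key = "rr"  ["rr"]
31. n15.live = 10  [S.lim]
32. n15.cnt = 7  [S.lim * -2 + 27]
33. n0.key = "vrr"  ["v" ++ S₁.key]
34. n0.live = 18  [S₀.lim + 25]
35. n0.cnt = 10  [(if A.lab then S₀.lim else S₁.live) + 17]

true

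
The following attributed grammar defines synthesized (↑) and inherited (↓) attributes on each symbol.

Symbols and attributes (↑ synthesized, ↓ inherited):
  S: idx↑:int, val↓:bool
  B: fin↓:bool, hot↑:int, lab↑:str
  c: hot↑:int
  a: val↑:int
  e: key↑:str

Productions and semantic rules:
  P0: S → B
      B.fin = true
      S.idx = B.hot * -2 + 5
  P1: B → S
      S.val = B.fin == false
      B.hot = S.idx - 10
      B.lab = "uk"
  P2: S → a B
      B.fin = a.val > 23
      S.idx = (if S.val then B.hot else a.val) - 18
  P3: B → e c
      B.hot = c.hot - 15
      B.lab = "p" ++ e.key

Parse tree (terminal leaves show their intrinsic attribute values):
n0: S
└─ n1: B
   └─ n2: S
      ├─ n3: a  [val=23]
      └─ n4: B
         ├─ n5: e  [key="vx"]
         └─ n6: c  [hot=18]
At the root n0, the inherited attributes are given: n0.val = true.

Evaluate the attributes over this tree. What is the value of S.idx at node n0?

1. n0.val = true  [given at root]
2. n1.fin = true  [true]
3. n2.val = false  [B.fin == false]
4. n3.val = 23  [terminal]
5. n4.fin = false  [a.val > 23]
6. n5.key = "vx"  [terminal]
7. n6.hot = 18  [terminal]
8. n4.hot = 3  [c.hot - 15]
9. n4.lab = "pvx"  ["p" ++ e.key]
10. n2.idx = 5  [(if S.val then B.hot else a.val) - 18]
11. n1.hot = -5  [S.idx - 10]
12. n1.lab = "uk"  ["uk"]
13. n0.idx = 15  [B.hot * -2 + 5]

15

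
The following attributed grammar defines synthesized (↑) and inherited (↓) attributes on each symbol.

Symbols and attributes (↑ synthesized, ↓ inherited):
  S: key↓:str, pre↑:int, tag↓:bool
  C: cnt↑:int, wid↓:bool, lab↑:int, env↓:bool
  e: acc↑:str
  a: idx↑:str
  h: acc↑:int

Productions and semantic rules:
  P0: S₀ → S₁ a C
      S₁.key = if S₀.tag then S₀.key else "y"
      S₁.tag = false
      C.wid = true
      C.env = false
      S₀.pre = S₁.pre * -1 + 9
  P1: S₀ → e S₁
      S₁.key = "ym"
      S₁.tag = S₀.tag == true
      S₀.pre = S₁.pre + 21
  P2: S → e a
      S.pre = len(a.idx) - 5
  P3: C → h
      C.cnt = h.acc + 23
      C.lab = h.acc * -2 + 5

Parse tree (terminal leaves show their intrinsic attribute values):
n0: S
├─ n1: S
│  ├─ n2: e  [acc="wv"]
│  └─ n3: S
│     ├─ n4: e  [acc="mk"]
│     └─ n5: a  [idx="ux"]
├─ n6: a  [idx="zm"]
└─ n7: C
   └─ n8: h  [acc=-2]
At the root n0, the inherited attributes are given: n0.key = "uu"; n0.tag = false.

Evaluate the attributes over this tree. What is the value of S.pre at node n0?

-9

1. n0.key = "uu"  [given at root]
2. n0.tag = false  [given at root]
3. n1.key = "y"  [if S₀.tag then S₀.key else "y"]
4. n1.tag = false  [false]
5. n2.acc = "wv"  [terminal]
6. n3.key = "ym"  ["ym"]
7. n3.tag = false  [S₀.tag == true]
8. n4.acc = "mk"  [terminal]
9. n5.idx = "ux"  [terminal]
10. n3.pre = -3  [len(a.idx) - 5]
11. n1.pre = 18  [S₁.pre + 21]
12. n6.idx = "zm"  [terminal]
13. n7.wid = true  [true]
14. n7.env = false  [false]
15. n8.acc = -2  [terminal]
16. n7.cnt = 21  [h.acc + 23]
17. n7.lab = 9  [h.acc * -2 + 5]
18. n0.pre = -9  [S₁.pre * -1 + 9]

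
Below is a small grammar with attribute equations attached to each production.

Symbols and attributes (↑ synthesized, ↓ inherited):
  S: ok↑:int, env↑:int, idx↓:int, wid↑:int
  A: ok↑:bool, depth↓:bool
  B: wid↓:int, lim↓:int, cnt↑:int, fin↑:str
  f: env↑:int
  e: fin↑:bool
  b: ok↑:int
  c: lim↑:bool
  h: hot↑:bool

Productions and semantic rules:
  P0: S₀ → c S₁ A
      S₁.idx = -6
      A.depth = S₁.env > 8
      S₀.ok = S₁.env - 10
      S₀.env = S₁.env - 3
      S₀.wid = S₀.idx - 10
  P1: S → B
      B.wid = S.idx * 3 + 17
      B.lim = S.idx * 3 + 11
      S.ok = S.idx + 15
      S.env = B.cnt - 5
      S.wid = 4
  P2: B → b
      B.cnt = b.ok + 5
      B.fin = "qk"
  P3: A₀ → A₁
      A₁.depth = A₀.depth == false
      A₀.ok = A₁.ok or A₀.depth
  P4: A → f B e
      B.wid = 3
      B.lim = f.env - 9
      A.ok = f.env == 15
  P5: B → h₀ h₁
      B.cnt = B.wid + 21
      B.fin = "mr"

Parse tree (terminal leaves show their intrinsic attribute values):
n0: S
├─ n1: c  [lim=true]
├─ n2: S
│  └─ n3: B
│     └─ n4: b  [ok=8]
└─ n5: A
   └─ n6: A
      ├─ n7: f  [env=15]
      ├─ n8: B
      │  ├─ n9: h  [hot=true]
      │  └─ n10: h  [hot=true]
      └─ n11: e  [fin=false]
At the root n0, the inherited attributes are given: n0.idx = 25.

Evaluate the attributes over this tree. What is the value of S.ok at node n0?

-2

1. n0.idx = 25  [given at root]
2. n1.lim = true  [terminal]
3. n2.idx = -6  [-6]
4. n3.wid = -1  [S.idx * 3 + 17]
5. n3.lim = -7  [S.idx * 3 + 11]
6. n4.ok = 8  [terminal]
7. n3.cnt = 13  [b.ok + 5]
8. n3.fin = "qk"  ["qk"]
9. n2.ok = 9  [S.idx + 15]
10. n2.env = 8  [B.cnt - 5]
11. n2.wid = 4  [4]
12. n5.depth = false  [S₁.env > 8]
13. n6.depth = true  [A₀.depth == false]
14. n7.env = 15  [terminal]
15. n8.wid = 3  [3]
16. n8.lim = 6  [f.env - 9]
17. n9.hot = true  [terminal]
18. n10.hot = true  [terminal]
19. n8.cnt = 24  [B.wid + 21]
20. n8.fin = "mr"  ["mr"]
21. n11.fin = false  [terminal]
22. n6.ok = true  [f.env == 15]
23. n5.ok = true  [A₁.ok or A₀.depth]
24. n0.ok = -2  [S₁.env - 10]
25. n0.env = 5  [S₁.env - 3]
26. n0.wid = 15  [S₀.idx - 10]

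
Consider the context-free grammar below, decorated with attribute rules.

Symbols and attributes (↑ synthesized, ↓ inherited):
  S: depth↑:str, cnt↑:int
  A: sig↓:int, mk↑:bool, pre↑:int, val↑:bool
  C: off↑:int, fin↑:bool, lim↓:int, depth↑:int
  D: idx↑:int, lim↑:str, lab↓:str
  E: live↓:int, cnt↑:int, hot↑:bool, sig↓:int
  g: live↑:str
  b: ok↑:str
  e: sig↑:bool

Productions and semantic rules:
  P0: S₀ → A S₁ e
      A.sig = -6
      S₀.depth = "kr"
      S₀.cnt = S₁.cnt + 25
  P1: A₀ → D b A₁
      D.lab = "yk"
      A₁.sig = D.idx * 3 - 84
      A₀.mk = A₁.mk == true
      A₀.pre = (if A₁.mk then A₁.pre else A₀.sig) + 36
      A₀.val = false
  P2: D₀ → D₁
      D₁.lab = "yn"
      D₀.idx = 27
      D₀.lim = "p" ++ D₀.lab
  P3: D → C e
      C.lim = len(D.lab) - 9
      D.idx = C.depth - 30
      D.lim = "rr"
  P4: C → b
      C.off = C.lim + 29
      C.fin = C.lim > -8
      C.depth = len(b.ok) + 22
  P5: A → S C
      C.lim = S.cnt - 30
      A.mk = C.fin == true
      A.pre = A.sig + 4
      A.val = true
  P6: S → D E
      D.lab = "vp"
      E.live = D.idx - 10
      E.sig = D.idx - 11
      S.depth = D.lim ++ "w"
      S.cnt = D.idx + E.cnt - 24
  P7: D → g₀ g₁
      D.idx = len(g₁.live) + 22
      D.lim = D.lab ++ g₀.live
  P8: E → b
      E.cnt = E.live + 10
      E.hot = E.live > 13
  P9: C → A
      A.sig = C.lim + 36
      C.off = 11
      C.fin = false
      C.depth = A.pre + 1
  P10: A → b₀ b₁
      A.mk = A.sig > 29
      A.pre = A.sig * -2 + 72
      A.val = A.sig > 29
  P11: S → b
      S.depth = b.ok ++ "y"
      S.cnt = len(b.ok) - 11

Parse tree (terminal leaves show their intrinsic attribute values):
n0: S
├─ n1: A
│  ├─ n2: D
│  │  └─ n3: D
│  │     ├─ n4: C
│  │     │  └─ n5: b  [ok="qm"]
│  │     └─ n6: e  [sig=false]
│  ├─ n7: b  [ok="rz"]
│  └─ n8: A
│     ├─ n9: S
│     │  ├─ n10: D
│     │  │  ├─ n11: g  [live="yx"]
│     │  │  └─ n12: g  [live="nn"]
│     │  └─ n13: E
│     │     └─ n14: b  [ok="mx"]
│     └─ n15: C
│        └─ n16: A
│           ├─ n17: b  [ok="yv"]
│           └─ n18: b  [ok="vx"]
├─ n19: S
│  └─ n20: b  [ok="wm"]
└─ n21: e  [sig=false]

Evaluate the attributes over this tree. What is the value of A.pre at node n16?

1. n1.sig = -6  [-6]
2. n2.lab = "yk"  ["yk"]
3. n3.lab = "yn"  ["yn"]
4. n4.lim = -7  [len(D.lab) - 9]
5. n5.ok = "qm"  [terminal]
6. n4.off = 22  [C.lim + 29]
7. n4.fin = true  [C.lim > -8]
8. n4.depth = 24  [len(b.ok) + 22]
9. n6.sig = false  [terminal]
10. n3.idx = -6  [C.depth - 30]
11. n3.lim = "rr"  ["rr"]
12. n2.idx = 27  [27]
13. n2.lim = "pyk"  ["p" ++ D₀.lab]
14. n7.ok = "rz"  [terminal]
15. n8.sig = -3  [D.idx * 3 - 84]
16. n10.lab = "vp"  ["vp"]
17. n11.live = "yx"  [terminal]
18. n12.live = "nn"  [terminal]
19. n10.idx = 24  [len(g₁.live) + 22]
20. n10.lim = "vpyx"  [D.lab ++ g₀.live]
21. n13.live = 14  [D.idx - 10]
22. n13.sig = 13  [D.idx - 11]
23. n14.ok = "mx"  [terminal]
24. n13.cnt = 24  [E.live + 10]
25. n13.hot = true  [E.live > 13]
26. n9.depth = "vpyxw"  [D.lim ++ "w"]
27. n9.cnt = 24  [D.idx + E.cnt - 24]
28. n15.lim = -6  [S.cnt - 30]
29. n16.sig = 30  [C.lim + 36]
30. n17.ok = "yv"  [terminal]
31. n18.ok = "vx"  [terminal]
32. n16.mk = true  [A.sig > 29]
33. n16.pre = 12  [A.sig * -2 + 72]
34. n16.val = true  [A.sig > 29]
35. n15.off = 11  [11]
36. n15.fin = false  [false]
37. n15.depth = 13  [A.pre + 1]
38. n8.mk = false  [C.fin == true]
39. n8.pre = 1  [A.sig + 4]
40. n8.val = true  [true]
41. n1.mk = false  [A₁.mk == true]
42. n1.pre = 30  [(if A₁.mk then A₁.pre else A₀.sig) + 36]
43. n1.val = false  [false]
44. n20.ok = "wm"  [terminal]
45. n19.depth = "wmy"  [b.ok ++ "y"]
46. n19.cnt = -9  [len(b.ok) - 11]
47. n21.sig = false  [terminal]
48. n0.depth = "kr"  ["kr"]
49. n0.cnt = 16  [S₁.cnt + 25]

12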